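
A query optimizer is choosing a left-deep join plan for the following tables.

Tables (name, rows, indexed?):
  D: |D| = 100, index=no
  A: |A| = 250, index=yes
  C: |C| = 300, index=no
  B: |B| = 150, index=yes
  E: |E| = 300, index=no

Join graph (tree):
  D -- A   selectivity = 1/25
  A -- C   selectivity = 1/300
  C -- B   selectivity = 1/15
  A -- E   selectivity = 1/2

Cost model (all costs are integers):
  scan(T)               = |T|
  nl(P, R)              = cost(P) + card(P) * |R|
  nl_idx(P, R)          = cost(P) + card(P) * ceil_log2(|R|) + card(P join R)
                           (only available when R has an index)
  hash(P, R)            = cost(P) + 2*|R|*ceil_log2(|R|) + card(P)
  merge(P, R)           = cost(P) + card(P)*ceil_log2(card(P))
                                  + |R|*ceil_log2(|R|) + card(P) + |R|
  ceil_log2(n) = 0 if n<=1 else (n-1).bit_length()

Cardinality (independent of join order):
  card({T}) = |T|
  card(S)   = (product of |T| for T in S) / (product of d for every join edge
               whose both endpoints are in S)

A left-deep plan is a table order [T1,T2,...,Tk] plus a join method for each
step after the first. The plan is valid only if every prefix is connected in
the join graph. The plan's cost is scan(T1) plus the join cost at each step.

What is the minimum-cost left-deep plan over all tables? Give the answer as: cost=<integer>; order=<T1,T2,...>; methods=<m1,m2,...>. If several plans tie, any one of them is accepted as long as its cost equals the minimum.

Selinger DP (subsets sized 1..n):
  {D}: scan cost=100, card=100
  {A}: scan cost=250, card=250
  {C}: scan cost=300, card=300
  {B}: scan cost=150, card=150
  {E}: scan cost=300, card=300
  {AD}: card=1000; try (D,hash)→1900, (A,nl_idx)→1900, (A,merge)→3150, (D,merge)→3300, (A,hash)→4200, (A,nl)→25100 …(+1); best=1900 via (D,hash)
  {AC}: card=250; try (A,nl_idx)→2950, (A,hash)→4600, (C,merge)→5500, (A,merge)→5550, (C,hash)→5900, (C,nl)→75250 …(+1); best=2950 via (A,nl_idx)
  {AE}: card=37500; try (A,hash)→4600, (E,merge)→5500, (A,merge)→5550, (E,hash)→5900, (A,nl_idx)→40200, (E,nl)→75250 …(+1); best=4600 via (A,hash)
  {BC}: card=3000; try (B,hash)→3000, (C,merge)→4500, (B,merge)→4650, (C,hash)→5700, (B,nl_idx)→5700, (C,nl)→45150 …(+1); best=3000 via (B,hash)
  {ACD}: card=1000; try (D,hash)→4600, (D,merge)→6000, (C,hash)→8300, (C,merge)→15900, (D,nl)→27950, (C,nl)→301900; best=4600 via (D,hash)
  {ADE}: card=150000; try (E,hash)→8300, (E,merge)→15900, (D,hash)→43500, (E,nl)→301900, (D,merge)→642900, (D,nl)→3754600; best=8300 via (E,hash)
  {ABC}: card=2500; try (B,hash)→5600, (B,merge)→6550, (B,nl_idx)→7450, (A,hash)→10000, (A,nl_idx)→29500, (B,nl)→40450 …(+2); best=5600 via (B,hash)
  {ACE}: card=37500; try (E,merge)→8200, (E,hash)→8600, (C,hash)→47500, (E,nl)→77950, (C,merge)→645100, (C,nl)→11254600; best=8200 via (E,merge)
  {ABCD}: card=10000; try (B,hash)→8000, (D,hash)→9500, (B,merge)→16950, (B,nl_idx)→22600, (D,merge)→38900, (B,nl)→154600 …(+1); best=8000 via (B,hash)
  {ACDE}: card=150000; try (E,hash)→11000, (E,merge)→18600, (D,hash)→47100, (C,hash)→163700, (E,nl)→304600, (D,merge)→646500 …(+3); best=11000 via (E,hash)
  {ABCE}: card=375000; try (E,hash)→13500, (E,merge)→41100, (B,hash)→48100, (B,merge)→647050, (B,nl_idx)→683200, (E,nl)→755600 …(+1); best=13500 via (E,hash)
  {ABCDE}: card=1500000; try (E,hash)→23400, (E,merge)→161000, (B,hash)→163400, (D,hash)→389900, (B,nl_idx)→2711000, (B,merge)→2862350 …(+4); best=23400 via (E,hash)

cost=23400; order=C,A,D,B,E; methods=nl_idx,hash,hash,hash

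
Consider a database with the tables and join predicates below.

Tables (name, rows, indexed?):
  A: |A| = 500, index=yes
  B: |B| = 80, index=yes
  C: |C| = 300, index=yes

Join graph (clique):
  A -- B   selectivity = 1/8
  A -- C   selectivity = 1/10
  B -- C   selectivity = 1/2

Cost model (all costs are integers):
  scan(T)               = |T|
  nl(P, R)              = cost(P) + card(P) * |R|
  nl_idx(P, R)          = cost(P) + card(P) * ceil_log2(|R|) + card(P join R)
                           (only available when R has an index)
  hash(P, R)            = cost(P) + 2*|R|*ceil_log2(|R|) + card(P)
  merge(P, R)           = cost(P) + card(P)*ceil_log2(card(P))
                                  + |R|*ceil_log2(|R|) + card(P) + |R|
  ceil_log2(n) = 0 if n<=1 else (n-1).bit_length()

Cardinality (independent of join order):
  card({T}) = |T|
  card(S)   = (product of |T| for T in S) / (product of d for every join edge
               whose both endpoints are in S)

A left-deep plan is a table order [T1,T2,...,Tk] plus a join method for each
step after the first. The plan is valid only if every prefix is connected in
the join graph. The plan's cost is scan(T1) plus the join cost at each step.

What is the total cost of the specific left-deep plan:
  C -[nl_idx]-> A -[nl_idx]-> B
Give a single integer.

198000

step 1: scan C: cost=300, card=300
step 2: join A via nl_idx
    card(P join A) = 300*500/(10) = 15000
    cost = 300 + 300*9 + 15000 = 18000
step 3: join B via nl_idx
    card(P join B) = 15000*80/(8*2) = 75000
    cost = 18000 + 15000*7 + 75000 = 198000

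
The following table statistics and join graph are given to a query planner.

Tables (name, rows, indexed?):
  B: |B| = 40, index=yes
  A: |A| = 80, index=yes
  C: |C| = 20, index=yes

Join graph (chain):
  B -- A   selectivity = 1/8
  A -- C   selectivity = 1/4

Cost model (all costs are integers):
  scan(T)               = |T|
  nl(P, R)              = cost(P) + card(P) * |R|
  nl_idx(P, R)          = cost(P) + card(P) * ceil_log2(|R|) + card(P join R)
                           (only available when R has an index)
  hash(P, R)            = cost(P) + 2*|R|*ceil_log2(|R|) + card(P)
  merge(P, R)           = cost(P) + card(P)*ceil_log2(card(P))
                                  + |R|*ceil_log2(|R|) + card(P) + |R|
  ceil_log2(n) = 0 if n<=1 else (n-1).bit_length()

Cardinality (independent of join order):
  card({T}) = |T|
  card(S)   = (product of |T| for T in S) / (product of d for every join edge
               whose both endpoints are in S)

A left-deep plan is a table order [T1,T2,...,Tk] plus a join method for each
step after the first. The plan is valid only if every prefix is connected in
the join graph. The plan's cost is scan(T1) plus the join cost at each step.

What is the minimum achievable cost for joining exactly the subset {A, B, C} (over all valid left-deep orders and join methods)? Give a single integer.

Selinger DP over subsets of {A,B,C}:
  {B}: scan cost=40, card=40
  {A}: scan cost=80, card=80
  {C}: scan cost=20, card=20
  {AB}: card=400; try (B,hash)→640, (A,nl_idx)→720, (B,nl_idx)→960, (A,merge)→960, (B,merge)→1000, (A,hash)→1200 …(+2); best=640 via (B,hash)
  {AC}: card=400; try (C,hash)→360, (A,nl_idx)→560, (A,merge)→780, (C,merge)→840, (C,nl_idx)→880, (A,hash)→1160 …(+2); best=360 via (C,hash)
  {ABC}: card=2000; try (C,hash)→1240, (B,hash)→1240, (C,nl_idx)→4640, (B,merge)→4640, (C,merge)→4760, (B,nl_idx)→4760 …(+2); best=1240 via (C,hash)

1240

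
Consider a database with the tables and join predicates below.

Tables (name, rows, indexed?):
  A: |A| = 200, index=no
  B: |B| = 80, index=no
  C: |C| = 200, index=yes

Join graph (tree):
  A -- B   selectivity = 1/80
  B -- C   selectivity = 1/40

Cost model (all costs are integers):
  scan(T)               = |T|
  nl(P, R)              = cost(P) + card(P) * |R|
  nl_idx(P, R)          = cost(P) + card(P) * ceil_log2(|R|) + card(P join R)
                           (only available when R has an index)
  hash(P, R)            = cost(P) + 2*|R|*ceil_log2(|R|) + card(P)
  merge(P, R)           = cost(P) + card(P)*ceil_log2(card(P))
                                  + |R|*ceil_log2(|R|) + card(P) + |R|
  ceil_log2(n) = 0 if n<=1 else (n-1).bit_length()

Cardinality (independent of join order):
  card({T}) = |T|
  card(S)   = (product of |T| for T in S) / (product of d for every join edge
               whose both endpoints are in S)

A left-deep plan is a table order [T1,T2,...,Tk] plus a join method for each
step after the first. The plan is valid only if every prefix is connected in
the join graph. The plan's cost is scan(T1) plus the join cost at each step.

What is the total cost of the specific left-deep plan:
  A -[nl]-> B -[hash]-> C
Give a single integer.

19600

step 1: scan A: cost=200, card=200
step 2: join B via nl
    card(P join B) = 200*80/(80) = 200
    cost = 200 + 200*80 = 16200
step 3: join C via hash
    card(P join C) = 200*200/(40) = 1000
    cost = 16200 + 2*200*8 + 200 = 19600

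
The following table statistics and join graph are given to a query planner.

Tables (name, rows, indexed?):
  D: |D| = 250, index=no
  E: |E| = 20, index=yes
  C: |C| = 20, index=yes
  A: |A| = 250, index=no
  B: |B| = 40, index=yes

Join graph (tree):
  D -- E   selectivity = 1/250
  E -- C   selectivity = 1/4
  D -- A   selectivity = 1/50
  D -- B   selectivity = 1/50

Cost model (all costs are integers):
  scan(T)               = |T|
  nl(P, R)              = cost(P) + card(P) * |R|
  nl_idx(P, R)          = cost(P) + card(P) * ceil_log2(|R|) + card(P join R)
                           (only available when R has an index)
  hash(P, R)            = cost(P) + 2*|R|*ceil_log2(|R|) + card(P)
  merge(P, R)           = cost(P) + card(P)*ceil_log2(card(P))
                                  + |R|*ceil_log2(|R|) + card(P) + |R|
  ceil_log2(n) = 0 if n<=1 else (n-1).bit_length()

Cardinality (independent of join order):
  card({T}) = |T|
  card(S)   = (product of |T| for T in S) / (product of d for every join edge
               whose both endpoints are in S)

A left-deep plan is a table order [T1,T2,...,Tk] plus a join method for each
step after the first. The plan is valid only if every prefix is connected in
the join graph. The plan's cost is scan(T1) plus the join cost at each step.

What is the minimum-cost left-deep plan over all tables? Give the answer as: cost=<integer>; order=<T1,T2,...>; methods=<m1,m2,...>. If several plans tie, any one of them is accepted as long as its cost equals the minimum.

Selinger DP (subsets sized 1..n):
  {D}: scan cost=250, card=250
  {E}: scan cost=20, card=20
  {C}: scan cost=20, card=20
  {A}: scan cost=250, card=250
  {B}: scan cost=40, card=40
  {DE}: card=20; try (E,hash)→700, (E,nl_idx)→1520, (D,merge)→2390, (E,merge)→2620, (D,hash)→4040, (D,nl)→5020 …(+1); best=700 via (E,hash)
  {AD}: card=1250; try (D,hash)→4500, (A,hash)→4500, (D,merge)→4750, (A,merge)→4750, (D,nl)→62750, (A,nl)→62750; best=4500 via (D,hash)
  {BD}: card=200; try (B,hash)→980, (B,nl_idx)→1950, (D,merge)→2570, (B,merge)→2780, (D,hash)→4080, (D,nl)→10040 …(+1); best=980 via (B,hash)
  {CE}: card=100; try (E,nl_idx)→220, (C,nl_idx)→220, (E,hash)→240, (C,hash)→240, (E,merge)→260, (C,merge)→260 …(+2); best=220 via (E,nl_idx)
  {CDE}: card=100; try (C,nl_idx)→900, (C,hash)→920, (C,merge)→940, (C,nl)→1100, (D,merge)→3270, (D,hash)→4320 …(+1); best=900 via (C,nl_idx)
  {ADE}: card=100; try (A,merge)→3070, (A,hash)→4720, (A,nl)→5700, (E,hash)→5950, (E,nl_idx)→10850, (E,merge)→19620 …(+1); best=3070 via (A,merge)
  {BDE}: card=16; try (B,nl_idx)→836, (B,merge)→1100, (B,hash)→1200, (E,hash)→1380, (B,nl)→1500, (E,nl_idx)→1996 …(+2); best=836 via (B,nl_idx)
  {ABD}: card=1000; try (A,merge)→5030, (A,hash)→5180, (B,hash)→6230, (B,nl_idx)→13000, (B,merge)→19780, (A,nl)→50980 …(+1); best=5030 via (A,merge)
  {ACDE}: card=500; try (C,hash)→3370, (A,merge)→3950, (C,merge)→3990, (C,nl_idx)→4070, (A,hash)→5000, (C,nl)→5070 …(+1); best=3370 via (C,hash)
  {BCDE}: card=80; try (C,nl_idx)→996, (C,merge)→1036, (C,hash)→1052, (C,nl)→1156, (B,hash)→1480, (B,nl_idx)→1580 …(+2); best=996 via (C,nl_idx)
  {ABDE}: card=80; try (A,merge)→3166, (B,hash)→3650, (B,nl_idx)→3750, (B,merge)→4150, (A,nl)→4836, (A,hash)→4852 …(+5); best=3166 via (A,merge)
  {ABCDE}: card=400; try (C,hash)→3446, (A,merge)→3886, (C,merge)→3926, (C,nl_idx)→3966, (B,hash)→4350, (C,nl)→4766 …(+5); best=3446 via (C,hash)

cost=3446; order=D,E,B,A,C; methods=hash,nl_idx,merge,hash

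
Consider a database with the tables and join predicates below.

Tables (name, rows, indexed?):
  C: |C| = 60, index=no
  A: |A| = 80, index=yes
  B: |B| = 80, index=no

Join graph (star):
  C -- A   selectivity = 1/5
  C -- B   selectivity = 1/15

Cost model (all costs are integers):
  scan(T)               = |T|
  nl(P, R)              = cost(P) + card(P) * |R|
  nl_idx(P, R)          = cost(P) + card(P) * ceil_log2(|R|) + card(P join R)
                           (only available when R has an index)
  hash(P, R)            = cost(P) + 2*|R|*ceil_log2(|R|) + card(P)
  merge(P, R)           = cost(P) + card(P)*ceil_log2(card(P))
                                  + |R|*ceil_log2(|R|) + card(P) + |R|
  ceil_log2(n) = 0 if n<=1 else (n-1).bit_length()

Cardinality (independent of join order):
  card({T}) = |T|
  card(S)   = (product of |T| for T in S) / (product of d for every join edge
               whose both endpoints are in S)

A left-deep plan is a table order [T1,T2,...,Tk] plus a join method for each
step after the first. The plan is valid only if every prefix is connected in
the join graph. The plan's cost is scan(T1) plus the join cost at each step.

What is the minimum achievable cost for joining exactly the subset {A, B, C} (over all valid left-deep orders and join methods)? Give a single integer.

2320

Selinger DP over subsets of {A,B,C}:
  {C}: scan cost=60, card=60
  {A}: scan cost=80, card=80
  {B}: scan cost=80, card=80
  {AC}: card=960; try (C,hash)→880, (A,merge)→1120, (C,merge)→1140, (A,hash)→1240, (A,nl_idx)→1440, (A,nl)→4860 …(+1); best=880 via (C,hash)
  {BC}: card=320; try (C,hash)→880, (B,merge)→1120, (C,merge)→1140, (B,hash)→1240, (B,nl)→4860, (C,nl)→4880; best=880 via (C,hash)
  {ABC}: card=5120; try (A,hash)→2320, (B,hash)→2960, (A,merge)→4720, (A,nl_idx)→8240, (B,merge)→12080, (A,nl)→26480 …(+1); best=2320 via (A,hash)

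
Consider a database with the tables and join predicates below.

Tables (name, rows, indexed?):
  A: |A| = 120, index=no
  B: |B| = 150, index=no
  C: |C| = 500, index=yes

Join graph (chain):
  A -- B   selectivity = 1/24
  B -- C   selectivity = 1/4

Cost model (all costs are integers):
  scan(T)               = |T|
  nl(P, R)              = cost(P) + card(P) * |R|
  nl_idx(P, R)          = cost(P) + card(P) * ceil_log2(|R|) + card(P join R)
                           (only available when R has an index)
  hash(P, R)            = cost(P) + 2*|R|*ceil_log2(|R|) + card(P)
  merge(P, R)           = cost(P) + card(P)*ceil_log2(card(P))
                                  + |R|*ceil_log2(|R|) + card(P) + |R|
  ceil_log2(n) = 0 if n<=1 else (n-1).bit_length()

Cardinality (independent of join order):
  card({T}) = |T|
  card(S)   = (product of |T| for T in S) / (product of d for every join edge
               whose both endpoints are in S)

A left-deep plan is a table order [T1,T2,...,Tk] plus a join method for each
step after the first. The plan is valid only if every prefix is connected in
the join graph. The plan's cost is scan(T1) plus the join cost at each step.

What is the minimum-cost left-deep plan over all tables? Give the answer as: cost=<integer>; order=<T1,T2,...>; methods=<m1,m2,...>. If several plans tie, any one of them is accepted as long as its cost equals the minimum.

Selinger DP (subsets sized 1..n):
  {A}: scan cost=120, card=120
  {B}: scan cost=150, card=150
  {C}: scan cost=500, card=500
  {AB}: card=750; try (A,hash)→1980, (B,merge)→2430, (A,merge)→2460, (B,hash)→2640, (B,nl)→18120, (A,nl)→18150; best=1980 via (A,hash)
  {BC}: card=18750; try (B,hash)→3400, (C,merge)→6500, (B,merge)→6850, (C,hash)→9300, (C,nl_idx)→20250, (C,nl)→75150 …(+1); best=3400 via (B,hash)
  {ABC}: card=93750; try (C,hash)→11730, (C,merge)→15230, (A,hash)→23830, (C,nl_idx)→102480, (A,merge)→304360, (C,nl)→376980 …(+1); best=11730 via (C,hash)

cost=11730; order=B,A,C; methods=hash,hash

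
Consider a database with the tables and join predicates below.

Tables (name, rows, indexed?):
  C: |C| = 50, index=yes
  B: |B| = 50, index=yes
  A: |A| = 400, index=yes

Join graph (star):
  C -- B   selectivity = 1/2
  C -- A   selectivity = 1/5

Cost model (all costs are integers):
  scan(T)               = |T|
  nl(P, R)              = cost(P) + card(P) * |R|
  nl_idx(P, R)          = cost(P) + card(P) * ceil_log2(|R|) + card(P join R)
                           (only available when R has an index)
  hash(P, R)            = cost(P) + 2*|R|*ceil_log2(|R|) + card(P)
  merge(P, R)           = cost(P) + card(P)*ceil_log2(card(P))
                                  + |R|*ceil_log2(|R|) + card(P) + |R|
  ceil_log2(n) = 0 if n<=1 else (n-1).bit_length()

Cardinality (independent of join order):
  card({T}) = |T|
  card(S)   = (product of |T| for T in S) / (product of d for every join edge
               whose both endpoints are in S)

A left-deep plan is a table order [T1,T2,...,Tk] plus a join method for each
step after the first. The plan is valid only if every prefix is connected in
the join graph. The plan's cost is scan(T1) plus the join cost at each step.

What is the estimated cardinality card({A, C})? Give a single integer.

Tables in S: A(400), C(50)
Edges inside S: C-A(d=5)
numerator = 400 * 50 = 20000
denominator = 5 = 5
card(S) = 20000 / 5 = 4000

4000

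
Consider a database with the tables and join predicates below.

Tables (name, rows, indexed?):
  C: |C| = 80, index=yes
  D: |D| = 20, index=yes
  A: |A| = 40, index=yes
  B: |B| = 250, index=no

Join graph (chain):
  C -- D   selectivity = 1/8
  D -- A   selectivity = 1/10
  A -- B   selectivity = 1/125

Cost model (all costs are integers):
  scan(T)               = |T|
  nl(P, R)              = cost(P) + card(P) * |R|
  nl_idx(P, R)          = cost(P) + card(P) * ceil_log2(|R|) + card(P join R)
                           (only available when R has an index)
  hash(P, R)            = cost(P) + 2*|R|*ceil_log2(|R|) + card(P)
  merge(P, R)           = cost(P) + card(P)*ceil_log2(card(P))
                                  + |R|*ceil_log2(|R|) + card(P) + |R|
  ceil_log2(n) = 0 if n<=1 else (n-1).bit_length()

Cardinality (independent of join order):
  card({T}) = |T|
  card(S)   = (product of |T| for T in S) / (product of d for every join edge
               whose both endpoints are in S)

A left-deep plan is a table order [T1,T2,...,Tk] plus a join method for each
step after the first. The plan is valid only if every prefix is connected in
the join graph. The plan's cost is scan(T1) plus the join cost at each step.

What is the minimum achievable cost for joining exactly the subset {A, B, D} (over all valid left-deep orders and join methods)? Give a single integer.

1260

Selinger DP over subsets of {A,B,D}:
  {D}: scan cost=20, card=20
  {A}: scan cost=40, card=40
  {B}: scan cost=250, card=250
  {AD}: card=80; try (A,nl_idx)→220, (D,hash)→280, (D,nl_idx)→320, (A,merge)→420, (D,merge)→440, (A,hash)→520 …(+2); best=220 via (A,nl_idx)
  {AB}: card=80; try (A,hash)→980, (A,nl_idx)→1830, (B,merge)→2570, (A,merge)→2780, (B,hash)→4080, (B,nl)→10040 …(+1); best=980 via (A,hash)
  {ABD}: card=160; try (D,hash)→1260, (D,nl_idx)→1540, (D,merge)→1740, (D,nl)→2580, (B,merge)→3110, (B,hash)→4300 …(+1); best=1260 via (D,hash)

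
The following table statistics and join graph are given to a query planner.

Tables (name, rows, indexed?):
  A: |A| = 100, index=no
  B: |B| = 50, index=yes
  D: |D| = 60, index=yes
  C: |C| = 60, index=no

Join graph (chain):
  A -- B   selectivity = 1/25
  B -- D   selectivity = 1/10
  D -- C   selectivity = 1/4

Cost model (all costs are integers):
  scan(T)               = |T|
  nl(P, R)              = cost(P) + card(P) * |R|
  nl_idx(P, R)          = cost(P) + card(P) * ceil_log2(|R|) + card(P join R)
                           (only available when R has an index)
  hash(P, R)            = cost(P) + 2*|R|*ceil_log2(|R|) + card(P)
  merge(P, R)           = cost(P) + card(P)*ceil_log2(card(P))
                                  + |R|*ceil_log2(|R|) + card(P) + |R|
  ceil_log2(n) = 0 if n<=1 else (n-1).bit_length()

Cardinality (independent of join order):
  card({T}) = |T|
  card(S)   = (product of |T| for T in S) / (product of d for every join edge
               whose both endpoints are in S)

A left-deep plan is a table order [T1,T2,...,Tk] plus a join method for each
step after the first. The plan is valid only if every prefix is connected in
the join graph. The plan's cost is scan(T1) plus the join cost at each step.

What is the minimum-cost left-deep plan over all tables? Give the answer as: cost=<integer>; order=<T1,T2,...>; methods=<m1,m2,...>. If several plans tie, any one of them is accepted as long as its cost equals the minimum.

cost=3640; order=A,B,D,C; methods=hash,hash,hash

Selinger DP (subsets sized 1..n):
  {A}: scan cost=100, card=100
  {B}: scan cost=50, card=50
  {D}: scan cost=60, card=60
  {C}: scan cost=60, card=60
  {AB}: card=200; try (B,hash)→800, (B,nl_idx)→900, (A,merge)→1200, (B,merge)→1250, (A,hash)→1500, (A,nl)→5050 …(+1); best=800 via (B,hash)
  {BD}: card=300; try (D,nl_idx)→650, (B,hash)→720, (B,nl_idx)→720, (D,hash)→820, (D,merge)→820, (B,merge)→830 …(+2); best=650 via (D,nl_idx)
  {CD}: card=900; try (D,hash)→840, (C,hash)→840, (D,merge)→900, (C,merge)→900, (D,nl_idx)→1320, (D,nl)→3660 …(+1); best=840 via (D,hash)
  {ABD}: card=1200; try (D,hash)→1720, (A,hash)→2350, (D,merge)→3020, (D,nl_idx)→3200, (A,merge)→4450, (D,nl)→12800 …(+1); best=1720 via (D,hash)
  {BCD}: card=4500; try (C,hash)→1670, (B,hash)→2340, (C,merge)→4070, (B,nl_idx)→10740, (B,merge)→11090, (C,nl)→18650 …(+1); best=1670 via (C,hash)
  {ABCD}: card=18000; try (C,hash)→3640, (A,hash)→7570, (C,merge)→16540, (A,merge)→65470, (C,nl)→73720, (A,nl)→451670; best=3640 via (C,hash)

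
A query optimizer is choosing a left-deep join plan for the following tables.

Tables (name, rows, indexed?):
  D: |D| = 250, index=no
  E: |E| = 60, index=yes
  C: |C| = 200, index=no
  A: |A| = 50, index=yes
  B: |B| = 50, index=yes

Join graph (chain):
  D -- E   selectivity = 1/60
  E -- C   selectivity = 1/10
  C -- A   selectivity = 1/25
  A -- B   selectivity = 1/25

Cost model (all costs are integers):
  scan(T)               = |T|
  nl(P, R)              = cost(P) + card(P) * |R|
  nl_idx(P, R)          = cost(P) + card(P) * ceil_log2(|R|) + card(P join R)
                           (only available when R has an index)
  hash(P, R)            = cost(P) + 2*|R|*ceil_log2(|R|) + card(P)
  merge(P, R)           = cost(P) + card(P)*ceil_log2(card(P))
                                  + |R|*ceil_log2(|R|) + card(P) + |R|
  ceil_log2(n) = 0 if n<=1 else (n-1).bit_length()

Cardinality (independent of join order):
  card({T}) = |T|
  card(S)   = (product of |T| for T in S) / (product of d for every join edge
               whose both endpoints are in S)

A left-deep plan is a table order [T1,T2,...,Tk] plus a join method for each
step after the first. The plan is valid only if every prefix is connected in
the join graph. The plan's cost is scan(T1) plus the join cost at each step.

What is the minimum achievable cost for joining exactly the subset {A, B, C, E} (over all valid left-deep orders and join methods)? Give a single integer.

Selinger DP over subsets of {A,B,C,E}:
  {E}: scan cost=60, card=60
  {C}: scan cost=200, card=200
  {A}: scan cost=50, card=50
  {B}: scan cost=50, card=50
  {CE}: card=1200; try (E,hash)→1120, (C,merge)→2280, (E,merge)→2420, (E,nl_idx)→2600, (C,hash)→3320, (C,nl)→12060 …(+1); best=1120 via (E,hash)
  {AC}: card=400; try (A,hash)→1000, (A,nl_idx)→1800, (C,merge)→2200, (A,merge)→2350, (C,hash)→3300, (C,nl)→10050 …(+1); best=1000 via (A,hash)
  {AB}: card=100; try (B,nl_idx)→450, (A,nl_idx)→450, (B,hash)→700, (A,hash)→700, (B,merge)→750, (A,merge)→750 …(+2); best=450 via (B,nl_idx)
  {ACE}: card=2400; try (E,hash)→2120, (A,hash)→2920, (E,merge)→5420, (E,nl_idx)→5800, (A,nl_idx)→10720, (A,merge)→15870 …(+2); best=2120 via (E,hash)
  {ABC}: card=800; try (B,hash)→2000, (C,merge)→3050, (C,hash)→3750, (B,nl_idx)→4200, (B,merge)→5350, (C,nl)→20450 …(+1); best=2000 via (B,hash)
  {ABCE}: card=4800; try (E,hash)→3520, (B,hash)→5120, (E,merge)→11220, (E,nl_idx)→11600, (B,nl_idx)→21320, (B,merge)→33670 …(+2); best=3520 via (E,hash)

3520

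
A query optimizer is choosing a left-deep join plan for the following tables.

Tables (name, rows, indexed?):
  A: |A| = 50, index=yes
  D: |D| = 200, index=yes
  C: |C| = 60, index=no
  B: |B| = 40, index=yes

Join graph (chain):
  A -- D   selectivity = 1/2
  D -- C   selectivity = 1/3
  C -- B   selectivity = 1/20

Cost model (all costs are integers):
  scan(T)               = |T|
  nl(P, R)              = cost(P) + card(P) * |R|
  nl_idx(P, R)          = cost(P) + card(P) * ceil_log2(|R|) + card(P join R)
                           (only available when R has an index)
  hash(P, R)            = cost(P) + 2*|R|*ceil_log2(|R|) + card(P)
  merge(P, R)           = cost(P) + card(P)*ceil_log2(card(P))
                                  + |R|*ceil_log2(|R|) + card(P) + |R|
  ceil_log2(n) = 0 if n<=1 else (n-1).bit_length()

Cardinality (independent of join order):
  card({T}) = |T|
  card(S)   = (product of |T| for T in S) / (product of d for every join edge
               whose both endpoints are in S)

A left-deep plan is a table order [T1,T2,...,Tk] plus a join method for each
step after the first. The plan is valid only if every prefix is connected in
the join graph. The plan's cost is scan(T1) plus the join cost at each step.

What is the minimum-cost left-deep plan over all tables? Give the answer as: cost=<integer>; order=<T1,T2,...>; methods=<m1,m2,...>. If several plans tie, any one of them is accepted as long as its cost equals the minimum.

Selinger DP (subsets sized 1..n):
  {A}: scan cost=50, card=50
  {D}: scan cost=200, card=200
  {C}: scan cost=60, card=60
  {B}: scan cost=40, card=40
  {AD}: card=5000; try (A,hash)→1000, (D,merge)→2200, (A,merge)→2350, (D,hash)→3300, (D,nl_idx)→5450, (A,nl_idx)→6400 …(+2); best=1000 via (A,hash)
  {CD}: card=4000; try (C,hash)→1120, (D,merge)→2280, (C,merge)→2420, (D,hash)→3320, (D,nl_idx)→4540, (D,nl)→12060 …(+1); best=1120 via (C,hash)
  {BC}: card=120; try (B,nl_idx)→540, (B,hash)→600, (C,merge)→740, (B,merge)→760, (C,hash)→800, (C,nl)→2440 …(+1); best=540 via (B,nl_idx)
  {ACD}: card=100000; try (A,hash)→5720, (C,hash)→6720, (A,merge)→53470, (C,merge)→71420, (A,nl_idx)→125120, (A,nl)→201120 …(+1); best=5720 via (A,hash)
  {BCD}: card=8000; try (D,merge)→3300, (D,hash)→3860, (B,hash)→5600, (D,nl_idx)→9500, (D,nl)→24540, (B,nl_idx)→33120 …(+2); best=3300 via (D,merge)
  {ABCD}: card=200000; try (A,hash)→11900, (B,hash)→106200, (A,merge)→115650, (A,nl_idx)→251300, (A,nl)→403300, (B,nl_idx)→805720 …(+2); best=11900 via (A,hash)

cost=11900; order=C,B,D,A; methods=nl_idx,merge,hash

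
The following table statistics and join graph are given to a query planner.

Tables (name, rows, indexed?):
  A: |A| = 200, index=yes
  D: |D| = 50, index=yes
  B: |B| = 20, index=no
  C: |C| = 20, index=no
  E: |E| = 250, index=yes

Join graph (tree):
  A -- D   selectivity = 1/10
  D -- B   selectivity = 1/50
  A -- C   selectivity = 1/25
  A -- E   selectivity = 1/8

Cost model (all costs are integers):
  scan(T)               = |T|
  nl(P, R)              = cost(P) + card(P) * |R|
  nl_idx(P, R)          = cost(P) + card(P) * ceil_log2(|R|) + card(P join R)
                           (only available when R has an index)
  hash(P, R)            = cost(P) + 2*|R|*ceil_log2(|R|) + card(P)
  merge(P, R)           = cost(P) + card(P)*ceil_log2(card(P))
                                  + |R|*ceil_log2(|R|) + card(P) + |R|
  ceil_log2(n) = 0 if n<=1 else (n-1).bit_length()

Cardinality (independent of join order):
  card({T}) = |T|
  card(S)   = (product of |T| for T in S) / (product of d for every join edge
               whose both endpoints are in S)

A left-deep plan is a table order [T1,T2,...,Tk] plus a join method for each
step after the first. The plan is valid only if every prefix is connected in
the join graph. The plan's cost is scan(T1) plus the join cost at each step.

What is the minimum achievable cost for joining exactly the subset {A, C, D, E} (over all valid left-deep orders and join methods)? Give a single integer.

5900

Selinger DP over subsets of {A,C,D,E}:
  {A}: scan cost=200, card=200
  {D}: scan cost=50, card=50
  {C}: scan cost=20, card=20
  {E}: scan cost=250, card=250
  {AD}: card=1000; try (D,hash)→1000, (A,nl_idx)→1450, (A,merge)→2200, (D,merge)→2350, (D,nl_idx)→2400, (A,hash)→3300 …(+2); best=1000 via (D,hash)
  {AC}: card=160; try (A,nl_idx)→340, (C,hash)→600, (A,merge)→1940, (C,merge)→2120, (A,hash)→3240, (A,nl)→4020 …(+1); best=340 via (A,nl_idx)
  {AE}: card=6250; try (A,hash)→3700, (E,merge)→4250, (A,merge)→4300, (E,hash)→4400, (E,nl_idx)→8050, (A,nl_idx)→8500 …(+2); best=3700 via (A,hash)
  {ACD}: card=800; try (D,hash)→1100, (D,nl_idx)→2100, (D,merge)→2130, (C,hash)→2200, (D,nl)→8340, (C,merge)→12120 …(+1); best=1100 via (D,hash)
  {ADE}: card=31250; try (E,hash)→6000, (D,hash)→10550, (E,merge)→14250, (E,nl_idx)→40250, (D,nl_idx)→72450, (D,merge)→91550 …(+2); best=6000 via (E,hash)
  {ACE}: card=5000; try (E,merge)→4030, (E,hash)→4500, (E,nl_idx)→6620, (C,hash)→10150, (E,nl)→40340, (C,merge)→91320 …(+1); best=4030 via (E,merge)
  {ACDE}: card=25000; try (E,hash)→5900, (D,hash)→9630, (E,merge)→12150, (E,nl_idx)→32500, (C,hash)→37450, (D,nl_idx)→59030 …(+5); best=5900 via (E,hash)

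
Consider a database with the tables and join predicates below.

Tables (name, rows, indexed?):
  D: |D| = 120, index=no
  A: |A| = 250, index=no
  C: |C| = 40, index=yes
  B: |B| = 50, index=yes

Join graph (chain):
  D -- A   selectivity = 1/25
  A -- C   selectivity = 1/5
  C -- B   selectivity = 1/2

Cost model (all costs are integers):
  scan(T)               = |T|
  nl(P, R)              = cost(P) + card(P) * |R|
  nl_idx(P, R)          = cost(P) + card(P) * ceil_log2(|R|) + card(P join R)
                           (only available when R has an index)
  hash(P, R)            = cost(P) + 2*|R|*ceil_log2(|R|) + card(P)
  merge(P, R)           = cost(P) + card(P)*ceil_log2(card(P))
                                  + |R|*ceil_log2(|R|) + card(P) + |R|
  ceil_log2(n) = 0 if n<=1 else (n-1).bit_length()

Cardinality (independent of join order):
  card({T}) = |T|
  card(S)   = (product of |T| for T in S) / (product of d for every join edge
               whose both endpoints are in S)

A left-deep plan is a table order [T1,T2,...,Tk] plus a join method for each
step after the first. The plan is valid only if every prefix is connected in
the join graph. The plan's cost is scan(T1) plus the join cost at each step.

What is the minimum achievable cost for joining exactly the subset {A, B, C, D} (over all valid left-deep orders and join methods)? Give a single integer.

Selinger DP over subsets of {A,B,C,D}:
  {D}: scan cost=120, card=120
  {A}: scan cost=250, card=250
  {C}: scan cost=40, card=40
  {B}: scan cost=50, card=50
  {AD}: card=1200; try (D,hash)→2180, (A,merge)→3330, (D,merge)→3460, (A,hash)→4240, (A,nl)→30120, (D,nl)→30250; best=2180 via (D,hash)
  {AC}: card=2000; try (C,hash)→980, (A,merge)→2570, (C,merge)→2780, (C,nl_idx)→3750, (A,hash)→4080, (A,nl)→10040 …(+1); best=980 via (C,hash)
  {BC}: card=1000; try (C,hash)→580, (B,merge)→670, (C,merge)→680, (B,hash)→680, (B,nl_idx)→1280, (C,nl_idx)→1350 …(+2); best=580 via (C,hash)
  {ACD}: card=9600; try (C,hash)→3860, (D,hash)→4660, (C,merge)→16860, (C,nl_idx)→18980, (D,merge)→25940, (C,nl)→50180 …(+1); best=3860 via (C,hash)
  {ABC}: card=50000; try (B,hash)→3580, (A,hash)→5580, (A,merge)→13830, (B,merge)→25330, (B,nl_idx)→62980, (B,nl)→100980 …(+1); best=3580 via (B,hash)
  {ABCD}: card=240000; try (B,hash)→14060, (D,hash)→55260, (B,merge)→148210, (B,nl_idx)→301460, (B,nl)→483860, (D,merge)→854540 …(+1); best=14060 via (B,hash)

14060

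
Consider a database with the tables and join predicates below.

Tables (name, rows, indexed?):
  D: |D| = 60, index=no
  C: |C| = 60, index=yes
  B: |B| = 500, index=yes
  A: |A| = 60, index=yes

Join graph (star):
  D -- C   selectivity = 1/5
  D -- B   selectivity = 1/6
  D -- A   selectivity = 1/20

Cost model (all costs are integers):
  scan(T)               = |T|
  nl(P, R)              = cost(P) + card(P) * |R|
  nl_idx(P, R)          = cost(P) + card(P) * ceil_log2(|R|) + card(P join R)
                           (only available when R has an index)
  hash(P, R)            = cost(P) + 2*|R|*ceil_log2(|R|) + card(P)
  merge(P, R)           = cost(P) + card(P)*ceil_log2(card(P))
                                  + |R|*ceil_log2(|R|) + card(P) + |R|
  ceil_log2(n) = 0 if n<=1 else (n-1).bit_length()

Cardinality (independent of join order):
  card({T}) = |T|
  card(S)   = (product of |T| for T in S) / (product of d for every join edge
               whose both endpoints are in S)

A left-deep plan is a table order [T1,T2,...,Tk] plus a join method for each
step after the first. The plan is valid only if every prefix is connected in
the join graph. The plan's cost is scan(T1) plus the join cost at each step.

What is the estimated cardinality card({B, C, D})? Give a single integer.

60000

Tables in S: B(500), C(60), D(60)
Edges inside S: D-C(d=5), D-B(d=6)
numerator = 500 * 60 * 60 = 1800000
denominator = 5 * 6 = 30
card(S) = 1800000 / 30 = 60000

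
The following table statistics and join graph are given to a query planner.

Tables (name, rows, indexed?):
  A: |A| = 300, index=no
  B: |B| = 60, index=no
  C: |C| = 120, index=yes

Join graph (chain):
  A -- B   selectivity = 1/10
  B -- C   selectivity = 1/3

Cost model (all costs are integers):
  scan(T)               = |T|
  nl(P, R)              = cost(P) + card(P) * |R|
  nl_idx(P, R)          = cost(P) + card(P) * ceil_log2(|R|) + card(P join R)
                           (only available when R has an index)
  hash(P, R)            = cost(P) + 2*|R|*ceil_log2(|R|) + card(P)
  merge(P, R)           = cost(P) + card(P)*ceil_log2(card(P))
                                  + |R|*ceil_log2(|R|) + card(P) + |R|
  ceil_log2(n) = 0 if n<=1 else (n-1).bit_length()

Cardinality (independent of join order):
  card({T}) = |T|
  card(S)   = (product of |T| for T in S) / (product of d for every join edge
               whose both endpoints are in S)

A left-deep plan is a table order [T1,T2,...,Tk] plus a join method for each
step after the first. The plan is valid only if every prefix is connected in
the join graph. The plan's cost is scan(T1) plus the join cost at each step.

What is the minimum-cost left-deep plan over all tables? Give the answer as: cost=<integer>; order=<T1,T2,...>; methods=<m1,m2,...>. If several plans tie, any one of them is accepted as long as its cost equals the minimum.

Selinger DP (subsets sized 1..n):
  {A}: scan cost=300, card=300
  {B}: scan cost=60, card=60
  {C}: scan cost=120, card=120
  {AB}: card=1800; try (B,hash)→1320, (A,merge)→3480, (B,merge)→3720, (A,hash)→5520, (A,nl)→18060, (B,nl)→18300; best=1320 via (B,hash)
  {BC}: card=2400; try (B,hash)→960, (C,merge)→1440, (B,merge)→1500, (C,hash)→1800, (C,nl_idx)→2880, (C,nl)→7260 …(+1); best=960 via (B,hash)
  {ABC}: card=72000; try (C,hash)→4800, (A,hash)→8760, (C,merge)→23880, (A,merge)→35160, (C,nl_idx)→85920, (C,nl)→217320 …(+1); best=4800 via (C,hash)

cost=4800; order=A,B,C; methods=hash,hash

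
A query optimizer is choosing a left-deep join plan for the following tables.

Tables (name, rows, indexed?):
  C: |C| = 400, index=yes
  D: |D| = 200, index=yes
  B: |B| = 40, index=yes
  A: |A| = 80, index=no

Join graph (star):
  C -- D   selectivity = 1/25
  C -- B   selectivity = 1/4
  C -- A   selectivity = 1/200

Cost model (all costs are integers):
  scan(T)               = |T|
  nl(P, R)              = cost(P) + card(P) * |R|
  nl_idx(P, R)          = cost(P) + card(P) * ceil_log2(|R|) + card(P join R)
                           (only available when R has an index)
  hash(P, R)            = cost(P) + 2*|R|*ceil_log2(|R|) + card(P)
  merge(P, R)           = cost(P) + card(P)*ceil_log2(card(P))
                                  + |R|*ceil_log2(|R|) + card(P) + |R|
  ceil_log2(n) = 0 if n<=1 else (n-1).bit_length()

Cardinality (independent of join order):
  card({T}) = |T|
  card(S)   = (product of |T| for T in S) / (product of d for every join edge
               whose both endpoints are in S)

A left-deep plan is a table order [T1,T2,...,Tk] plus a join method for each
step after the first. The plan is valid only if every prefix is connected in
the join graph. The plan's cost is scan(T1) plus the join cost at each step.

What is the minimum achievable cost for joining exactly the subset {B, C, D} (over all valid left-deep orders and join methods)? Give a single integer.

7680

Selinger DP over subsets of {B,C,D}:
  {C}: scan cost=400, card=400
  {D}: scan cost=200, card=200
  {B}: scan cost=40, card=40
  {CD}: card=3200; try (D,hash)→4000, (C,nl_idx)→5200, (C,merge)→6000, (D,merge)→6200, (D,nl_idx)→6800, (C,hash)→7600 …(+2); best=4000 via (D,hash)
  {BC}: card=4000; try (B,hash)→1280, (C,merge)→4320, (C,nl_idx)→4400, (B,merge)→4680, (B,nl_idx)→6800, (C,hash)→7280 …(+2); best=1280 via (B,hash)
  {BCD}: card=32000; try (B,hash)→7680, (D,hash)→8480, (B,merge)→45880, (D,merge)→55080, (B,nl_idx)→55200, (D,nl_idx)→65280 …(+2); best=7680 via (B,hash)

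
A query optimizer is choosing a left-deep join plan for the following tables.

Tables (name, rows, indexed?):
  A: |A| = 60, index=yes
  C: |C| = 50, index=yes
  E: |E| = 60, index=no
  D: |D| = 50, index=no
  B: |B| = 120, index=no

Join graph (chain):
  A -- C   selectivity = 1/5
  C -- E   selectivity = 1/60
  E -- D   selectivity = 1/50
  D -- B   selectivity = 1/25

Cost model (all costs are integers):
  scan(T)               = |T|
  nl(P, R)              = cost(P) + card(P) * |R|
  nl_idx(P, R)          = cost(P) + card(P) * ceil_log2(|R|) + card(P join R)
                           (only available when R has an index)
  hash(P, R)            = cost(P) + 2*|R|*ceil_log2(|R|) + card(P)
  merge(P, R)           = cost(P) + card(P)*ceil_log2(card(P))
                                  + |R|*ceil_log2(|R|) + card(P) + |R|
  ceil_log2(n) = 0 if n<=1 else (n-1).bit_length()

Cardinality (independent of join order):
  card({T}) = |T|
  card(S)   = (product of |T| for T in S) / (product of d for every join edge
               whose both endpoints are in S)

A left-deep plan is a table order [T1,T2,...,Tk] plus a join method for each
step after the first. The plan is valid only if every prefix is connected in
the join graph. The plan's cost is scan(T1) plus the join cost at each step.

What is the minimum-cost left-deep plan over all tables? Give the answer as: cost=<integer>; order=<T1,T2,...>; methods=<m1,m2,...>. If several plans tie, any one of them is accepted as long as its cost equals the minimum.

Selinger DP (subsets sized 1..n):
  {A}: scan cost=60, card=60
  {C}: scan cost=50, card=50
  {E}: scan cost=60, card=60
  {D}: scan cost=50, card=50
  {B}: scan cost=120, card=120
  {AC}: card=600; try (C,hash)→720, (A,hash)→820, (A,merge)→820, (C,merge)→830, (A,nl_idx)→950, (C,nl_idx)→1020 …(+2); best=720 via (C,hash)
  {CE}: card=50; try (C,nl_idx)→470, (C,hash)→720, (E,hash)→820, (E,merge)→820, (C,merge)→830, (E,nl)→3050 …(+1); best=470 via (C,nl_idx)
  {DE}: card=60; try (D,hash)→720, (E,hash)→820, (E,merge)→820, (D,merge)→830, (E,nl)→3050, (D,nl)→3060; best=720 via (D,hash)
  {BD}: card=240; try (D,hash)→840, (B,merge)→1360, (D,merge)→1430, (B,hash)→1780, (B,nl)→6050, (D,nl)→6120; best=840 via (D,hash)
  {ACE}: card=600; try (A,hash)→1240, (A,merge)→1240, (A,nl_idx)→1370, (E,hash)→2040, (A,nl)→3470, (E,merge)→7740 …(+1); best=1240 via (A,hash)
  {CDE}: card=50; try (D,hash)→1120, (C,nl_idx)→1130, (D,merge)→1170, (C,hash)→1380, (C,merge)→1490, (D,nl)→2970 …(+1); best=1120 via (D,hash)
  {BDE}: card=288; try (E,hash)→1800, (B,merge)→2100, (B,hash)→2460, (E,merge)→3420, (B,nl)→7920, (E,nl)→15240; best=1800 via (E,hash)
  {ACDE}: card=600; try (A,hash)→1890, (A,merge)→1890, (A,nl_idx)→2020, (D,hash)→2440, (A,nl)→4120, (D,merge)→8190 …(+1); best=1890 via (A,hash)
  {BCDE}: card=240; try (B,merge)→2430, (C,hash)→2688, (B,hash)→2850, (C,nl_idx)→3768, (C,merge)→5030, (B,nl)→7120 …(+1); best=2430 via (B,merge)
  {ABCDE}: card=2880; try (A,hash)→3390, (B,hash)→4170, (A,merge)→5010, (A,nl_idx)→6750, (B,merge)→9450, (A,nl)→16830 …(+1); best=3390 via (A,hash)

cost=3390; order=E,C,D,B,A; methods=nl_idx,hash,merge,hash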